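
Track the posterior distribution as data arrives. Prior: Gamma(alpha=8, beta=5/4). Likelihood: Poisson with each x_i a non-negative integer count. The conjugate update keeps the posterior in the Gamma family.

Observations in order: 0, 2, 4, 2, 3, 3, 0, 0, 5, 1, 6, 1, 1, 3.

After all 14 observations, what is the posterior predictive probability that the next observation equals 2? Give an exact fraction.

815013484251425726562430917757962557306480385822482702541470284963956672/3284991617734080554600230949666548954558653358617448247969150543212890625

obs 1: x=0 → posterior Gamma(8, 9/4)
obs 2: x=2 → posterior Gamma(10, 13/4)
obs 3: x=4 → posterior Gamma(14, 17/4)
obs 4: x=2 → posterior Gamma(16, 21/4)
obs 5: x=3 → posterior Gamma(19, 25/4)
obs 6: x=3 → posterior Gamma(22, 29/4)
obs 7: x=0 → posterior Gamma(22, 33/4)
obs 8: x=0 → posterior Gamma(22, 37/4)
obs 9: x=5 → posterior Gamma(27, 41/4)
obs 10: x=1 → posterior Gamma(28, 45/4)
obs 11: x=6 → posterior Gamma(34, 49/4)
obs 12: x=1 → posterior Gamma(35, 53/4)
obs 13: x=1 → posterior Gamma(36, 57/4)
obs 14: x=3 → posterior Gamma(39, 61/4)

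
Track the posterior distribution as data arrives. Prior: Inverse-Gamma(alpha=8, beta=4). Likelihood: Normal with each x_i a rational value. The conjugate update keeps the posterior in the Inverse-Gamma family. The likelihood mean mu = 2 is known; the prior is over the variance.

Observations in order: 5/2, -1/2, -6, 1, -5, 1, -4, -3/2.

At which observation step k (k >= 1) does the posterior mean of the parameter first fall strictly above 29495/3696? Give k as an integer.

k = 8

obs 1: x=5/2 → posterior Inverse-Gamma(17/2, 33/8)
obs 2: x=-1/2 → posterior Inverse-Gamma(9, 29/4)
obs 3: x=-6 → posterior Inverse-Gamma(19/2, 157/4)
obs 4: x=1 → posterior Inverse-Gamma(10, 159/4)
obs 5: x=-5 → posterior Inverse-Gamma(21/2, 257/4)
obs 6: x=1 → posterior Inverse-Gamma(11, 259/4)
obs 7: x=-4 → posterior Inverse-Gamma(23/2, 331/4)
obs 8: x=-3/2 → posterior Inverse-Gamma(12, 711/8)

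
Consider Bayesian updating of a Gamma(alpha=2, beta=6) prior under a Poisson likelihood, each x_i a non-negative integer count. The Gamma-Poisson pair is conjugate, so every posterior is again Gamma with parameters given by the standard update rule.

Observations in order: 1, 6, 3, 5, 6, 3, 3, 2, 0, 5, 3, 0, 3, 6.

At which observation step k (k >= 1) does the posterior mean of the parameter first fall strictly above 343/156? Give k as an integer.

k = 7

obs 1: x=1 → posterior Gamma(3, 7)
obs 2: x=6 → posterior Gamma(9, 8)
obs 3: x=3 → posterior Gamma(12, 9)
obs 4: x=5 → posterior Gamma(17, 10)
obs 5: x=6 → posterior Gamma(23, 11)
obs 6: x=3 → posterior Gamma(26, 12)
obs 7: x=3 → posterior Gamma(29, 13)
obs 8: x=2 → posterior Gamma(31, 14)
obs 9: x=0 → posterior Gamma(31, 15)
obs 10: x=5 → posterior Gamma(36, 16)
obs 11: x=3 → posterior Gamma(39, 17)
obs 12: x=0 → posterior Gamma(39, 18)
obs 13: x=3 → posterior Gamma(42, 19)
obs 14: x=6 → posterior Gamma(48, 20)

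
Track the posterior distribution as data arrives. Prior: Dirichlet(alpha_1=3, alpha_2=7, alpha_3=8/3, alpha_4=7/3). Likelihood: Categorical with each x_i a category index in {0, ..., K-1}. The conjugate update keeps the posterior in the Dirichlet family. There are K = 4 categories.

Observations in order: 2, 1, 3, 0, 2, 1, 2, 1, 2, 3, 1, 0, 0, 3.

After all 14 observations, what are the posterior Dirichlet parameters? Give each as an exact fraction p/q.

obs 1: x=2 → posterior Dirichlet(3, 7, 11/3, 7/3)
obs 2: x=1 → posterior Dirichlet(3, 8, 11/3, 7/3)
obs 3: x=3 → posterior Dirichlet(3, 8, 11/3, 10/3)
obs 4: x=0 → posterior Dirichlet(4, 8, 11/3, 10/3)
obs 5: x=2 → posterior Dirichlet(4, 8, 14/3, 10/3)
obs 6: x=1 → posterior Dirichlet(4, 9, 14/3, 10/3)
obs 7: x=2 → posterior Dirichlet(4, 9, 17/3, 10/3)
obs 8: x=1 → posterior Dirichlet(4, 10, 17/3, 10/3)
obs 9: x=2 → posterior Dirichlet(4, 10, 20/3, 10/3)
obs 10: x=3 → posterior Dirichlet(4, 10, 20/3, 13/3)
obs 11: x=1 → posterior Dirichlet(4, 11, 20/3, 13/3)
obs 12: x=0 → posterior Dirichlet(5, 11, 20/3, 13/3)
obs 13: x=0 → posterior Dirichlet(6, 11, 20/3, 13/3)
obs 14: x=3 → posterior Dirichlet(6, 11, 20/3, 16/3)

alpha_1=6, alpha_2=11, alpha_3=20/3, alpha_4=16/3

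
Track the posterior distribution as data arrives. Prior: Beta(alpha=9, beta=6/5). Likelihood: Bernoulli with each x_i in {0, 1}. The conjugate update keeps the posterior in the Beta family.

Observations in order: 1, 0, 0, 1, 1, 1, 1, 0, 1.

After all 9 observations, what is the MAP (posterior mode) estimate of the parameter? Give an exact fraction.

obs 1: x=1 → posterior Beta(10, 6/5)
obs 2: x=0 → posterior Beta(10, 11/5)
obs 3: x=0 → posterior Beta(10, 16/5)
obs 4: x=1 → posterior Beta(11, 16/5)
obs 5: x=1 → posterior Beta(12, 16/5)
obs 6: x=1 → posterior Beta(13, 16/5)
obs 7: x=1 → posterior Beta(14, 16/5)
obs 8: x=0 → posterior Beta(14, 21/5)
obs 9: x=1 → posterior Beta(15, 21/5)

35/43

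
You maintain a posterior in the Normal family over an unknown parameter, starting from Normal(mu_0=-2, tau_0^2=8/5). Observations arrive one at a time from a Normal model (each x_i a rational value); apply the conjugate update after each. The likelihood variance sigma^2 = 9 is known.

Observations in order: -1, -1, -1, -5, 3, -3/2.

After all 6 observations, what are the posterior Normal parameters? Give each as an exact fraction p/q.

obs 1: x=-1 → posterior Normal(-98/53, 72/53)
obs 2: x=-1 → posterior Normal(-106/61, 72/61)
obs 3: x=-1 → posterior Normal(-38/23, 24/23)
obs 4: x=-5 → posterior Normal(-2, 72/77)
obs 5: x=3 → posterior Normal(-26/17, 72/85)
obs 6: x=-3/2 → posterior Normal(-142/93, 24/31)

mu_0=-142/93, tau_0^2=24/31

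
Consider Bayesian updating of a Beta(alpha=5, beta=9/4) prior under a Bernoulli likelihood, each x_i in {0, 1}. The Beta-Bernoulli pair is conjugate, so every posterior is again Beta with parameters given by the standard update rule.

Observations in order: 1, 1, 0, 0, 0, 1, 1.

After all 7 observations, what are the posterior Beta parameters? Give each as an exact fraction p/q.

alpha=9, beta=21/4

obs 1: x=1 → posterior Beta(6, 9/4)
obs 2: x=1 → posterior Beta(7, 9/4)
obs 3: x=0 → posterior Beta(7, 13/4)
obs 4: x=0 → posterior Beta(7, 17/4)
obs 5: x=0 → posterior Beta(7, 21/4)
obs 6: x=1 → posterior Beta(8, 21/4)
obs 7: x=1 → posterior Beta(9, 21/4)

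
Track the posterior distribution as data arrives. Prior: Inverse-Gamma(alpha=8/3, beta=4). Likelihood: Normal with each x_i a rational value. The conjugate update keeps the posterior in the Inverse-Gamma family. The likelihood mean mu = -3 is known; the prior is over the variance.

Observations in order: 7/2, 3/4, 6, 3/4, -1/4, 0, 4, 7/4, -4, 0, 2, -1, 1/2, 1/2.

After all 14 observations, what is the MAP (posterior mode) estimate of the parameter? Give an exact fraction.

933/64

obs 1: x=7/2 → posterior Inverse-Gamma(19/6, 201/8)
obs 2: x=3/4 → posterior Inverse-Gamma(11/3, 1029/32)
obs 3: x=6 → posterior Inverse-Gamma(25/6, 2325/32)
obs 4: x=3/4 → posterior Inverse-Gamma(14/3, 1275/16)
obs 5: x=-1/4 → posterior Inverse-Gamma(31/6, 2671/32)
obs 6: x=0 → posterior Inverse-Gamma(17/3, 2815/32)
obs 7: x=4 → posterior Inverse-Gamma(37/6, 3599/32)
obs 8: x=7/4 → posterior Inverse-Gamma(20/3, 495/4)
obs 9: x=-4 → posterior Inverse-Gamma(43/6, 497/4)
obs 10: x=0 → posterior Inverse-Gamma(23/3, 515/4)
obs 11: x=2 → posterior Inverse-Gamma(49/6, 565/4)
obs 12: x=-1 → posterior Inverse-Gamma(26/3, 573/4)
obs 13: x=1/2 → posterior Inverse-Gamma(55/6, 1195/8)
obs 14: x=1/2 → posterior Inverse-Gamma(29/3, 311/2)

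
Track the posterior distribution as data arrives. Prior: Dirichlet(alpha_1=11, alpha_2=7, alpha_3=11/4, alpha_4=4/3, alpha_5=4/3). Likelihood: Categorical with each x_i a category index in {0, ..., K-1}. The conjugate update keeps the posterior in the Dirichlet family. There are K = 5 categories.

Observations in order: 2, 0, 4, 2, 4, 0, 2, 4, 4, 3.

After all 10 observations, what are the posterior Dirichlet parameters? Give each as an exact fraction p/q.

obs 1: x=2 → posterior Dirichlet(11, 7, 15/4, 4/3, 4/3)
obs 2: x=0 → posterior Dirichlet(12, 7, 15/4, 4/3, 4/3)
obs 3: x=4 → posterior Dirichlet(12, 7, 15/4, 4/3, 7/3)
obs 4: x=2 → posterior Dirichlet(12, 7, 19/4, 4/3, 7/3)
obs 5: x=4 → posterior Dirichlet(12, 7, 19/4, 4/3, 10/3)
obs 6: x=0 → posterior Dirichlet(13, 7, 19/4, 4/3, 10/3)
obs 7: x=2 → posterior Dirichlet(13, 7, 23/4, 4/3, 10/3)
obs 8: x=4 → posterior Dirichlet(13, 7, 23/4, 4/3, 13/3)
obs 9: x=4 → posterior Dirichlet(13, 7, 23/4, 4/3, 16/3)
obs 10: x=3 → posterior Dirichlet(13, 7, 23/4, 7/3, 16/3)

alpha_1=13, alpha_2=7, alpha_3=23/4, alpha_4=7/3, alpha_5=16/3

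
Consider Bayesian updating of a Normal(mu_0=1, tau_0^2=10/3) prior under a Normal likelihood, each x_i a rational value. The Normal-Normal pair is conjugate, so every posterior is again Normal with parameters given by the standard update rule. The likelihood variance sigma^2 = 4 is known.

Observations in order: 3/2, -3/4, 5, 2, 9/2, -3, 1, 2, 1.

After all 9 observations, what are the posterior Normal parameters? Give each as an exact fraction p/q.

obs 1: x=3/2 → posterior Normal(27/22, 20/11)
obs 2: x=-3/4 → posterior Normal(39/64, 5/4)
obs 3: x=5 → posterior Normal(139/84, 20/21)
obs 4: x=2 → posterior Normal(179/104, 10/13)
obs 5: x=9/2 → posterior Normal(269/124, 20/31)
obs 6: x=-3 → posterior Normal(209/144, 5/9)
obs 7: x=1 → posterior Normal(229/164, 20/41)
obs 8: x=2 → posterior Normal(269/184, 10/23)
obs 9: x=1 → posterior Normal(17/12, 20/51)

mu_0=17/12, tau_0^2=20/51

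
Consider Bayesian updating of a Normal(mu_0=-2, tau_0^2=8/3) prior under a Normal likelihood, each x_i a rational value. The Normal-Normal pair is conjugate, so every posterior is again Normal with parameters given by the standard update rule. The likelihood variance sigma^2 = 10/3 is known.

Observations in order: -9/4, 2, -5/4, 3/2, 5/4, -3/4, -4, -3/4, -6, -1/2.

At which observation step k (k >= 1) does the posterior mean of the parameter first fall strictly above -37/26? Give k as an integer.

k = 2

obs 1: x=-9/4 → posterior Normal(-19/9, 40/27)
obs 2: x=2 → posterior Normal(-11/13, 40/39)
obs 3: x=-5/4 → posterior Normal(-16/17, 40/51)
obs 4: x=3/2 → posterior Normal(-10/21, 40/63)
obs 5: x=5/4 → posterior Normal(-1/5, 8/15)
obs 6: x=-3/4 → posterior Normal(-8/29, 40/87)
obs 7: x=-4 → posterior Normal(-8/11, 40/99)
obs 8: x=-3/4 → posterior Normal(-27/37, 40/111)
obs 9: x=-6 → posterior Normal(-51/41, 40/123)
obs 10: x=-1/2 → posterior Normal(-53/45, 8/27)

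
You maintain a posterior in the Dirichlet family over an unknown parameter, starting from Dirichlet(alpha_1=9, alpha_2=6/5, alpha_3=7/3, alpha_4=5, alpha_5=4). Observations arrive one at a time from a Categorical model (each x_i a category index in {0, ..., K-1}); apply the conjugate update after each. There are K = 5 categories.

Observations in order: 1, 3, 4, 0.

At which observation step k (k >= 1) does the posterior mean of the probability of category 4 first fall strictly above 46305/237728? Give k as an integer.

obs 1: x=1 → posterior Dirichlet(9, 11/5, 7/3, 5, 4)
obs 2: x=3 → posterior Dirichlet(9, 11/5, 7/3, 6, 4)
obs 3: x=4 → posterior Dirichlet(9, 11/5, 7/3, 6, 5)
obs 4: x=0 → posterior Dirichlet(10, 11/5, 7/3, 6, 5)

k = 3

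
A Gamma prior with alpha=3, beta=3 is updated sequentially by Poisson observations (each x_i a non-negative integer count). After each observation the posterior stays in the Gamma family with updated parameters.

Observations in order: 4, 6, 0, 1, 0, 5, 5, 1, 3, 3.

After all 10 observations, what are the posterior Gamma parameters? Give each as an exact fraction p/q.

obs 1: x=4 → posterior Gamma(7, 4)
obs 2: x=6 → posterior Gamma(13, 5)
obs 3: x=0 → posterior Gamma(13, 6)
obs 4: x=1 → posterior Gamma(14, 7)
obs 5: x=0 → posterior Gamma(14, 8)
obs 6: x=5 → posterior Gamma(19, 9)
obs 7: x=5 → posterior Gamma(24, 10)
obs 8: x=1 → posterior Gamma(25, 11)
obs 9: x=3 → posterior Gamma(28, 12)
obs 10: x=3 → posterior Gamma(31, 13)

alpha=31, beta=13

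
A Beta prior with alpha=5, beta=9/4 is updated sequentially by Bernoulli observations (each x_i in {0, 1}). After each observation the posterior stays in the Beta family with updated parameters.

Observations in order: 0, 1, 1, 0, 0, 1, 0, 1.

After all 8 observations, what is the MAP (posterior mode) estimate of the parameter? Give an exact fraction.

obs 1: x=0 → posterior Beta(5, 13/4)
obs 2: x=1 → posterior Beta(6, 13/4)
obs 3: x=1 → posterior Beta(7, 13/4)
obs 4: x=0 → posterior Beta(7, 17/4)
obs 5: x=0 → posterior Beta(7, 21/4)
obs 6: x=1 → posterior Beta(8, 21/4)
obs 7: x=0 → posterior Beta(8, 25/4)
obs 8: x=1 → posterior Beta(9, 25/4)

32/53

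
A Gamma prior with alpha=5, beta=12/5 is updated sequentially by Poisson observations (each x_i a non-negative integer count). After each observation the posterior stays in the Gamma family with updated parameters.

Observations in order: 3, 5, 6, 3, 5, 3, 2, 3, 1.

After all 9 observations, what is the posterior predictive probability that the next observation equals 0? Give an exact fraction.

obs 1: x=3 → posterior Gamma(8, 17/5)
obs 2: x=5 → posterior Gamma(13, 22/5)
obs 3: x=6 → posterior Gamma(19, 27/5)
obs 4: x=3 → posterior Gamma(22, 32/5)
obs 5: x=5 → posterior Gamma(27, 37/5)
obs 6: x=3 → posterior Gamma(30, 42/5)
obs 7: x=2 → posterior Gamma(32, 47/5)
obs 8: x=3 → posterior Gamma(35, 52/5)
obs 9: x=1 → posterior Gamma(36, 57/5)

1627401845698053775058104286872950703258480415459115192991004001/33581556514373188787421088705325971513167489664257311885404143616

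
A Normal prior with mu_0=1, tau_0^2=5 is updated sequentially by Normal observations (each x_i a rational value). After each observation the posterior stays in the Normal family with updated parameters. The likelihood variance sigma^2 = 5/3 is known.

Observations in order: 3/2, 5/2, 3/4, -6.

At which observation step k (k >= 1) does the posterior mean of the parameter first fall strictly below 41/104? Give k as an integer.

obs 1: x=3/2 → posterior Normal(11/8, 5/4)
obs 2: x=5/2 → posterior Normal(13/7, 5/7)
obs 3: x=3/4 → posterior Normal(61/40, 1/2)
obs 4: x=-6 → posterior Normal(-11/52, 5/13)

k = 4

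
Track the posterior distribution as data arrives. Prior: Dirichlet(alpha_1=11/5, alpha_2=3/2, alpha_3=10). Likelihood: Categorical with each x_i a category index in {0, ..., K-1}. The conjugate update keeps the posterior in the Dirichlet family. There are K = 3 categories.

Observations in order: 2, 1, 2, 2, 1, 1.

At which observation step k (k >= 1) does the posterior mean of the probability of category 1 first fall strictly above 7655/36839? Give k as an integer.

obs 1: x=2 → posterior Dirichlet(11/5, 3/2, 11)
obs 2: x=1 → posterior Dirichlet(11/5, 5/2, 11)
obs 3: x=2 → posterior Dirichlet(11/5, 5/2, 12)
obs 4: x=2 → posterior Dirichlet(11/5, 5/2, 13)
obs 5: x=1 → posterior Dirichlet(11/5, 7/2, 13)
obs 6: x=1 → posterior Dirichlet(11/5, 9/2, 13)

k = 6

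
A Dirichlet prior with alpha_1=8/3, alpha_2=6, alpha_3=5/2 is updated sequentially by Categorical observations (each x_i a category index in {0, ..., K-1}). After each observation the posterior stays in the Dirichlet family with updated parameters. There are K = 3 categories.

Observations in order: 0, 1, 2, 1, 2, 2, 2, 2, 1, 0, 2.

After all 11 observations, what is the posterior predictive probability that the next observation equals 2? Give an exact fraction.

51/133

obs 1: x=0 → posterior Dirichlet(11/3, 6, 5/2)
obs 2: x=1 → posterior Dirichlet(11/3, 7, 5/2)
obs 3: x=2 → posterior Dirichlet(11/3, 7, 7/2)
obs 4: x=1 → posterior Dirichlet(11/3, 8, 7/2)
obs 5: x=2 → posterior Dirichlet(11/3, 8, 9/2)
obs 6: x=2 → posterior Dirichlet(11/3, 8, 11/2)
obs 7: x=2 → posterior Dirichlet(11/3, 8, 13/2)
obs 8: x=2 → posterior Dirichlet(11/3, 8, 15/2)
obs 9: x=1 → posterior Dirichlet(11/3, 9, 15/2)
obs 10: x=0 → posterior Dirichlet(14/3, 9, 15/2)
obs 11: x=2 → posterior Dirichlet(14/3, 9, 17/2)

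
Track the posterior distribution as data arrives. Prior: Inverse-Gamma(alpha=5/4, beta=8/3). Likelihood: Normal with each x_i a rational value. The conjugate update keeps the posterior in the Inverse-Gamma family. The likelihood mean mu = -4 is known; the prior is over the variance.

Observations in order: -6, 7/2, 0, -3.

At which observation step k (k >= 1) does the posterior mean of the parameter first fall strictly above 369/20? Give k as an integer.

obs 1: x=-6 → posterior Inverse-Gamma(7/4, 14/3)
obs 2: x=7/2 → posterior Inverse-Gamma(9/4, 787/24)
obs 3: x=0 → posterior Inverse-Gamma(11/4, 979/24)
obs 4: x=-3 → posterior Inverse-Gamma(13/4, 991/24)

k = 2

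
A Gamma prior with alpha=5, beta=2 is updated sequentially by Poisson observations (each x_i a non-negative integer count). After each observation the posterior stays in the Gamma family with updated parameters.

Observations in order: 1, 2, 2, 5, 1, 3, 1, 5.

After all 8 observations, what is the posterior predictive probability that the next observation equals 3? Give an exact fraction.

obs 1: x=1 → posterior Gamma(6, 3)
obs 2: x=2 → posterior Gamma(8, 4)
obs 3: x=2 → posterior Gamma(10, 5)
obs 4: x=5 → posterior Gamma(15, 6)
obs 5: x=1 → posterior Gamma(16, 7)
obs 6: x=3 → posterior Gamma(19, 8)
obs 7: x=1 → posterior Gamma(20, 9)
obs 8: x=5 → posterior Gamma(25, 10)

29250000000000000000000000000/144209936106499234037676064081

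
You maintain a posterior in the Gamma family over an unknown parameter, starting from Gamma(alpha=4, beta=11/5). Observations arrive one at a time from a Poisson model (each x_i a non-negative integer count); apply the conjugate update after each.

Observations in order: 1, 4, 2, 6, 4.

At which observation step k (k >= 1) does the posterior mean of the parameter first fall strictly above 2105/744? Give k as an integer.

k = 5

obs 1: x=1 → posterior Gamma(5, 16/5)
obs 2: x=4 → posterior Gamma(9, 21/5)
obs 3: x=2 → posterior Gamma(11, 26/5)
obs 4: x=6 → posterior Gamma(17, 31/5)
obs 5: x=4 → posterior Gamma(21, 36/5)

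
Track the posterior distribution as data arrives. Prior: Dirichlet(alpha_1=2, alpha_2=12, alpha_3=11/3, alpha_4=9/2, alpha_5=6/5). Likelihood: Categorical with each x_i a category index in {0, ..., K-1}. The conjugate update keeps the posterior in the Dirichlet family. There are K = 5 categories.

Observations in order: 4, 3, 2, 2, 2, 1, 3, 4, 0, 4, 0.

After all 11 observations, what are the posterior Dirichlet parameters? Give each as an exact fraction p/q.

obs 1: x=4 → posterior Dirichlet(2, 12, 11/3, 9/2, 11/5)
obs 2: x=3 → posterior Dirichlet(2, 12, 11/3, 11/2, 11/5)
obs 3: x=2 → posterior Dirichlet(2, 12, 14/3, 11/2, 11/5)
obs 4: x=2 → posterior Dirichlet(2, 12, 17/3, 11/2, 11/5)
obs 5: x=2 → posterior Dirichlet(2, 12, 20/3, 11/2, 11/5)
obs 6: x=1 → posterior Dirichlet(2, 13, 20/3, 11/2, 11/5)
obs 7: x=3 → posterior Dirichlet(2, 13, 20/3, 13/2, 11/5)
obs 8: x=4 → posterior Dirichlet(2, 13, 20/3, 13/2, 16/5)
obs 9: x=0 → posterior Dirichlet(3, 13, 20/3, 13/2, 16/5)
obs 10: x=4 → posterior Dirichlet(3, 13, 20/3, 13/2, 21/5)
obs 11: x=0 → posterior Dirichlet(4, 13, 20/3, 13/2, 21/5)

alpha_1=4, alpha_2=13, alpha_3=20/3, alpha_4=13/2, alpha_5=21/5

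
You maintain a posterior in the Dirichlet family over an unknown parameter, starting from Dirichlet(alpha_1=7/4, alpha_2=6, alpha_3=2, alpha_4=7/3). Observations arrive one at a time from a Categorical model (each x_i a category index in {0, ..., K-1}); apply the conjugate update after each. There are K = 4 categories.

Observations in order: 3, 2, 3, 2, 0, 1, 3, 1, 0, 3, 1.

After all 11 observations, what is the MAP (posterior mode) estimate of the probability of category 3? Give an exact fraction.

obs 1: x=3 → posterior Dirichlet(7/4, 6, 2, 10/3)
obs 2: x=2 → posterior Dirichlet(7/4, 6, 3, 10/3)
obs 3: x=3 → posterior Dirichlet(7/4, 6, 3, 13/3)
obs 4: x=2 → posterior Dirichlet(7/4, 6, 4, 13/3)
obs 5: x=0 → posterior Dirichlet(11/4, 6, 4, 13/3)
obs 6: x=1 → posterior Dirichlet(11/4, 7, 4, 13/3)
obs 7: x=3 → posterior Dirichlet(11/4, 7, 4, 16/3)
obs 8: x=1 → posterior Dirichlet(11/4, 8, 4, 16/3)
obs 9: x=0 → posterior Dirichlet(15/4, 8, 4, 16/3)
obs 10: x=3 → posterior Dirichlet(15/4, 8, 4, 19/3)
obs 11: x=1 → posterior Dirichlet(15/4, 9, 4, 19/3)

64/229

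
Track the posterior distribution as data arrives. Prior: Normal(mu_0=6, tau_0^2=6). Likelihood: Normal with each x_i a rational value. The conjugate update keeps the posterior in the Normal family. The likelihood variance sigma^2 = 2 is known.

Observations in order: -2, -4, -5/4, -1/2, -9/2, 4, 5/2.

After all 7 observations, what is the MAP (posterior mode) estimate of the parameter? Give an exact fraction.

-45/88

obs 1: x=-2 → posterior Normal(0, 3/2)
obs 2: x=-4 → posterior Normal(-12/7, 6/7)
obs 3: x=-5/4 → posterior Normal(-63/40, 3/5)
obs 4: x=-1/2 → posterior Normal(-69/52, 6/13)
obs 5: x=-9/2 → posterior Normal(-123/64, 3/8)
obs 6: x=4 → posterior Normal(-75/76, 6/19)
obs 7: x=5/2 → posterior Normal(-45/88, 3/11)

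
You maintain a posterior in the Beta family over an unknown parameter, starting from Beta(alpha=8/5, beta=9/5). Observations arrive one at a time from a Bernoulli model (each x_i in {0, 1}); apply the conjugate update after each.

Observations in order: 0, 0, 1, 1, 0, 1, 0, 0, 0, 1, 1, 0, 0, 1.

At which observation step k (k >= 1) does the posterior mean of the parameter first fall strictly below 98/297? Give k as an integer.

obs 1: x=0 → posterior Beta(8/5, 14/5)
obs 2: x=0 → posterior Beta(8/5, 19/5)
obs 3: x=1 → posterior Beta(13/5, 19/5)
obs 4: x=1 → posterior Beta(18/5, 19/5)
obs 5: x=0 → posterior Beta(18/5, 24/5)
obs 6: x=1 → posterior Beta(23/5, 24/5)
obs 7: x=0 → posterior Beta(23/5, 29/5)
obs 8: x=0 → posterior Beta(23/5, 34/5)
obs 9: x=0 → posterior Beta(23/5, 39/5)
obs 10: x=1 → posterior Beta(28/5, 39/5)
obs 11: x=1 → posterior Beta(33/5, 39/5)
obs 12: x=0 → posterior Beta(33/5, 44/5)
obs 13: x=0 → posterior Beta(33/5, 49/5)
obs 14: x=1 → posterior Beta(38/5, 49/5)

k = 2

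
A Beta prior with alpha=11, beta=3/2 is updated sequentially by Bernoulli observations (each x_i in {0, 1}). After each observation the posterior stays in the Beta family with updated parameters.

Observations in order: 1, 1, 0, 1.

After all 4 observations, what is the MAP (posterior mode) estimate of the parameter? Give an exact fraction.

obs 1: x=1 → posterior Beta(12, 3/2)
obs 2: x=1 → posterior Beta(13, 3/2)
obs 3: x=0 → posterior Beta(13, 5/2)
obs 4: x=1 → posterior Beta(14, 5/2)

26/29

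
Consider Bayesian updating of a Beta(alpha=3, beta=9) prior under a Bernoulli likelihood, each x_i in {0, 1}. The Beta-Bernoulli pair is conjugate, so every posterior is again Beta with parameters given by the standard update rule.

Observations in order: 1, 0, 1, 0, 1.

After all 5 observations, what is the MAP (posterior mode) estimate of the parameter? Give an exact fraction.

1/3

obs 1: x=1 → posterior Beta(4, 9)
obs 2: x=0 → posterior Beta(4, 10)
obs 3: x=1 → posterior Beta(5, 10)
obs 4: x=0 → posterior Beta(5, 11)
obs 5: x=1 → posterior Beta(6, 11)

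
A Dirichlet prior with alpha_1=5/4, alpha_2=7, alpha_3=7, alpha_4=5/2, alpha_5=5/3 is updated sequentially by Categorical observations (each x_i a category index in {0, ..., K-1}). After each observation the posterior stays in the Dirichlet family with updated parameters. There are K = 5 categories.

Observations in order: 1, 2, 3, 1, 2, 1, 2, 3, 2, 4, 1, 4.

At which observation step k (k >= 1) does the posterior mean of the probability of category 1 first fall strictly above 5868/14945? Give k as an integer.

k = 6

obs 1: x=1 → posterior Dirichlet(5/4, 8, 7, 5/2, 5/3)
obs 2: x=2 → posterior Dirichlet(5/4, 8, 8, 5/2, 5/3)
obs 3: x=3 → posterior Dirichlet(5/4, 8, 8, 7/2, 5/3)
obs 4: x=1 → posterior Dirichlet(5/4, 9, 8, 7/2, 5/3)
obs 5: x=2 → posterior Dirichlet(5/4, 9, 9, 7/2, 5/3)
obs 6: x=1 → posterior Dirichlet(5/4, 10, 9, 7/2, 5/3)
obs 7: x=2 → posterior Dirichlet(5/4, 10, 10, 7/2, 5/3)
obs 8: x=3 → posterior Dirichlet(5/4, 10, 10, 9/2, 5/3)
obs 9: x=2 → posterior Dirichlet(5/4, 10, 11, 9/2, 5/3)
obs 10: x=4 → posterior Dirichlet(5/4, 10, 11, 9/2, 8/3)
obs 11: x=1 → posterior Dirichlet(5/4, 11, 11, 9/2, 8/3)
obs 12: x=4 → posterior Dirichlet(5/4, 11, 11, 9/2, 11/3)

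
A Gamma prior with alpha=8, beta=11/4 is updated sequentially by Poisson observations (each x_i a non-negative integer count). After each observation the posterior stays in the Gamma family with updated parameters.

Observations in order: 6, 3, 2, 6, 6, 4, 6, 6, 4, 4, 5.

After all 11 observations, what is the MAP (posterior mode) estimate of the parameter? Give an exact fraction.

obs 1: x=6 → posterior Gamma(14, 15/4)
obs 2: x=3 → posterior Gamma(17, 19/4)
obs 3: x=2 → posterior Gamma(19, 23/4)
obs 4: x=6 → posterior Gamma(25, 27/4)
obs 5: x=6 → posterior Gamma(31, 31/4)
obs 6: x=4 → posterior Gamma(35, 35/4)
obs 7: x=6 → posterior Gamma(41, 39/4)
obs 8: x=6 → posterior Gamma(47, 43/4)
obs 9: x=4 → posterior Gamma(51, 47/4)
obs 10: x=4 → posterior Gamma(55, 51/4)
obs 11: x=5 → posterior Gamma(60, 55/4)

236/55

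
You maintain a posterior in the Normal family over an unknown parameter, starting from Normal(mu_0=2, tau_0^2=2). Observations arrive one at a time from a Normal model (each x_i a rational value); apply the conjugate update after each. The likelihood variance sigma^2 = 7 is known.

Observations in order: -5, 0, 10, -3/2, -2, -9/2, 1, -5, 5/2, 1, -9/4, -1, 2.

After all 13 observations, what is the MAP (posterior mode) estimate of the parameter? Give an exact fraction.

obs 1: x=-5 → posterior Normal(4/9, 14/9)
obs 2: x=0 → posterior Normal(4/11, 14/11)
obs 3: x=10 → posterior Normal(24/13, 14/13)
obs 4: x=-3/2 → posterior Normal(7/5, 14/15)
obs 5: x=-2 → posterior Normal(1, 14/17)
obs 6: x=-9/2 → posterior Normal(8/19, 14/19)
obs 7: x=1 → posterior Normal(10/21, 2/3)
obs 8: x=-5 → posterior Normal(0, 14/23)
obs 9: x=5/2 → posterior Normal(1/5, 14/25)
obs 10: x=1 → posterior Normal(7/27, 14/27)
obs 11: x=-9/4 → posterior Normal(5/58, 14/29)
obs 12: x=-1 → posterior Normal(1/62, 14/31)
obs 13: x=2 → posterior Normal(3/22, 14/33)

3/22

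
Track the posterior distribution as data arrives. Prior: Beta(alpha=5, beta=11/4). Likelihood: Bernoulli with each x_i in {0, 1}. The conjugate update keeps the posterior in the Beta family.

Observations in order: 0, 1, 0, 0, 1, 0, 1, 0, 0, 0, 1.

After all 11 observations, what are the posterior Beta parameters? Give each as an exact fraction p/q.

alpha=9, beta=39/4

obs 1: x=0 → posterior Beta(5, 15/4)
obs 2: x=1 → posterior Beta(6, 15/4)
obs 3: x=0 → posterior Beta(6, 19/4)
obs 4: x=0 → posterior Beta(6, 23/4)
obs 5: x=1 → posterior Beta(7, 23/4)
obs 6: x=0 → posterior Beta(7, 27/4)
obs 7: x=1 → posterior Beta(8, 27/4)
obs 8: x=0 → posterior Beta(8, 31/4)
obs 9: x=0 → posterior Beta(8, 35/4)
obs 10: x=0 → posterior Beta(8, 39/4)
obs 11: x=1 → posterior Beta(9, 39/4)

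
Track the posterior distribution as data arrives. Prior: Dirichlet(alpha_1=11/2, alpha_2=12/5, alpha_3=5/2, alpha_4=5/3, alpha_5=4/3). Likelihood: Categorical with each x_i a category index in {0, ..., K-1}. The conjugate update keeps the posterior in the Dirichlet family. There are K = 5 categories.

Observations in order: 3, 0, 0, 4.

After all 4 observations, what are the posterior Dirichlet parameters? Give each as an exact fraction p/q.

obs 1: x=3 → posterior Dirichlet(11/2, 12/5, 5/2, 8/3, 4/3)
obs 2: x=0 → posterior Dirichlet(13/2, 12/5, 5/2, 8/3, 4/3)
obs 3: x=0 → posterior Dirichlet(15/2, 12/5, 5/2, 8/3, 4/3)
obs 4: x=4 → posterior Dirichlet(15/2, 12/5, 5/2, 8/3, 7/3)

alpha_1=15/2, alpha_2=12/5, alpha_3=5/2, alpha_4=8/3, alpha_5=7/3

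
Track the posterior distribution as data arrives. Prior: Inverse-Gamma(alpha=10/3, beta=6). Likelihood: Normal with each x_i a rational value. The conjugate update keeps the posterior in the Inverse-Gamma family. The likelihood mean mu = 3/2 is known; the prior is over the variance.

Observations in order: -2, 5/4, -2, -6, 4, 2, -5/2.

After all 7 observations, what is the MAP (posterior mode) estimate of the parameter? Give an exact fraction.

obs 1: x=-2 → posterior Inverse-Gamma(23/6, 97/8)
obs 2: x=5/4 → posterior Inverse-Gamma(13/3, 389/32)
obs 3: x=-2 → posterior Inverse-Gamma(29/6, 585/32)
obs 4: x=-6 → posterior Inverse-Gamma(16/3, 1485/32)
obs 5: x=4 → posterior Inverse-Gamma(35/6, 1585/32)
obs 6: x=2 → posterior Inverse-Gamma(19/3, 1589/32)
obs 7: x=-5/2 → posterior Inverse-Gamma(41/6, 1845/32)

5535/752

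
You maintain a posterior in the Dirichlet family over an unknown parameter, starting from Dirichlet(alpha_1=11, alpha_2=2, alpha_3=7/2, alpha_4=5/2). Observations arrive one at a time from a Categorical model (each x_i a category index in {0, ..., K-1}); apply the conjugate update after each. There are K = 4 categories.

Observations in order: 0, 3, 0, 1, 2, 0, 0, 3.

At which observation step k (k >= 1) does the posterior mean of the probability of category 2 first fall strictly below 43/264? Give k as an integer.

k = 3

obs 1: x=0 → posterior Dirichlet(12, 2, 7/2, 5/2)
obs 2: x=3 → posterior Dirichlet(12, 2, 7/2, 7/2)
obs 3: x=0 → posterior Dirichlet(13, 2, 7/2, 7/2)
obs 4: x=1 → posterior Dirichlet(13, 3, 7/2, 7/2)
obs 5: x=2 → posterior Dirichlet(13, 3, 9/2, 7/2)
obs 6: x=0 → posterior Dirichlet(14, 3, 9/2, 7/2)
obs 7: x=0 → posterior Dirichlet(15, 3, 9/2, 7/2)
obs 8: x=3 → posterior Dirichlet(15, 3, 9/2, 9/2)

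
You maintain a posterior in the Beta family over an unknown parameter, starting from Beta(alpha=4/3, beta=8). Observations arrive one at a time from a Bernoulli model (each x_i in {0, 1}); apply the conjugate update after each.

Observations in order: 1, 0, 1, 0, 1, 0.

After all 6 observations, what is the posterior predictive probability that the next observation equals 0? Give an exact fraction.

33/46

obs 1: x=1 → posterior Beta(7/3, 8)
obs 2: x=0 → posterior Beta(7/3, 9)
obs 3: x=1 → posterior Beta(10/3, 9)
obs 4: x=0 → posterior Beta(10/3, 10)
obs 5: x=1 → posterior Beta(13/3, 10)
obs 6: x=0 → posterior Beta(13/3, 11)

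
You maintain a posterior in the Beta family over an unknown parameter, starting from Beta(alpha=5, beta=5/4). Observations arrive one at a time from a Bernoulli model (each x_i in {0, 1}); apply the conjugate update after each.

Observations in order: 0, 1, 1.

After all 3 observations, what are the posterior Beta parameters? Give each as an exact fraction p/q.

obs 1: x=0 → posterior Beta(5, 9/4)
obs 2: x=1 → posterior Beta(6, 9/4)
obs 3: x=1 → posterior Beta(7, 9/4)

alpha=7, beta=9/4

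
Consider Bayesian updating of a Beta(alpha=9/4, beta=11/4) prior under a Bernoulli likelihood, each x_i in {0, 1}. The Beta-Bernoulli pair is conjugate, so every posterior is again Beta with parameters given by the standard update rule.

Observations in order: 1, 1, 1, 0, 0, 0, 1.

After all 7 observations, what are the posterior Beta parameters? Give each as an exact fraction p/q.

alpha=25/4, beta=23/4

obs 1: x=1 → posterior Beta(13/4, 11/4)
obs 2: x=1 → posterior Beta(17/4, 11/4)
obs 3: x=1 → posterior Beta(21/4, 11/4)
obs 4: x=0 → posterior Beta(21/4, 15/4)
obs 5: x=0 → posterior Beta(21/4, 19/4)
obs 6: x=0 → posterior Beta(21/4, 23/4)
obs 7: x=1 → posterior Beta(25/4, 23/4)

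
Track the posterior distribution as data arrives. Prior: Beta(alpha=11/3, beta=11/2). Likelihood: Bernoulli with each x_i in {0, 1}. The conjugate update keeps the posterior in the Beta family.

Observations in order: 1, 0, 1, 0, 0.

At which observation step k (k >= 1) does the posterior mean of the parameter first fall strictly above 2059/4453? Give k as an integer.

k = 3

obs 1: x=1 → posterior Beta(14/3, 11/2)
obs 2: x=0 → posterior Beta(14/3, 13/2)
obs 3: x=1 → posterior Beta(17/3, 13/2)
obs 4: x=0 → posterior Beta(17/3, 15/2)
obs 5: x=0 → posterior Beta(17/3, 17/2)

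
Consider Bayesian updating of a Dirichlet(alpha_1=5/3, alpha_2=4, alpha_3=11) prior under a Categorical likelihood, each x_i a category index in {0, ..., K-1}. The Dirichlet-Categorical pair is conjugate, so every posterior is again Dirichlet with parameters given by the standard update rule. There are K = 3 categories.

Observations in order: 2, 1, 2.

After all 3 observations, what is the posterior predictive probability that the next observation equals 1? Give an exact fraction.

15/59

obs 1: x=2 → posterior Dirichlet(5/3, 4, 12)
obs 2: x=1 → posterior Dirichlet(5/3, 5, 12)
obs 3: x=2 → posterior Dirichlet(5/3, 5, 13)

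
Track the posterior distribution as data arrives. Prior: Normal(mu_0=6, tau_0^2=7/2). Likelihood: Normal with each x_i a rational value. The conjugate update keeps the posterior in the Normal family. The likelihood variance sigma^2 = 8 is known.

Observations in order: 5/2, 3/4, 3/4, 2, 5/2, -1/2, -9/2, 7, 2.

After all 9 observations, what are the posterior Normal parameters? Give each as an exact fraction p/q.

obs 1: x=5/2 → posterior Normal(227/46, 56/23)
obs 2: x=3/4 → posterior Normal(95/24, 28/15)
obs 3: x=3/4 → posterior Normal(124/37, 56/37)
obs 4: x=2 → posterior Normal(69/22, 14/11)
obs 5: x=5/2 → posterior Normal(311/102, 56/51)
obs 6: x=-1/2 → posterior Normal(76/29, 28/29)
obs 7: x=-9/2 → posterior Normal(241/130, 56/65)
obs 8: x=7 → posterior Normal(113/48, 7/9)
obs 9: x=2 → posterior Normal(367/158, 56/79)

mu_0=367/158, tau_0^2=56/79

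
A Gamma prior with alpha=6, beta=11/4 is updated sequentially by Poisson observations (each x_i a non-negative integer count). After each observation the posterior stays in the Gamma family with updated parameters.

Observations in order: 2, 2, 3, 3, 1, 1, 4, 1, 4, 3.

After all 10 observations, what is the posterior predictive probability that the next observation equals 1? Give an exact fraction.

obs 1: x=2 → posterior Gamma(8, 15/4)
obs 2: x=2 → posterior Gamma(10, 19/4)
obs 3: x=3 → posterior Gamma(13, 23/4)
obs 4: x=3 → posterior Gamma(16, 27/4)
obs 5: x=1 → posterior Gamma(17, 31/4)
obs 6: x=1 → posterior Gamma(18, 35/4)
obs 7: x=4 → posterior Gamma(22, 39/4)
obs 8: x=1 → posterior Gamma(23, 43/4)
obs 9: x=4 → posterior Gamma(27, 47/4)
obs 10: x=3 → posterior Gamma(30, 51/4)

40487086417600968965667720866627380199676042956136024/178761244712165073029833697985681705176830291748046875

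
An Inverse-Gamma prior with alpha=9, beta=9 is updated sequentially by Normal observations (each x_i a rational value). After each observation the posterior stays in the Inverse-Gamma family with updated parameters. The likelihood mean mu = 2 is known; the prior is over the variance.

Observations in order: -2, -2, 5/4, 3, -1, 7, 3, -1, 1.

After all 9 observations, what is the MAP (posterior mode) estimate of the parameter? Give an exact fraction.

obs 1: x=-2 → posterior Inverse-Gamma(19/2, 17)
obs 2: x=-2 → posterior Inverse-Gamma(10, 25)
obs 3: x=5/4 → posterior Inverse-Gamma(21/2, 809/32)
obs 4: x=3 → posterior Inverse-Gamma(11, 825/32)
obs 5: x=-1 → posterior Inverse-Gamma(23/2, 969/32)
obs 6: x=7 → posterior Inverse-Gamma(12, 1369/32)
obs 7: x=3 → posterior Inverse-Gamma(25/2, 1385/32)
obs 8: x=-1 → posterior Inverse-Gamma(13, 1529/32)
obs 9: x=1 → posterior Inverse-Gamma(27/2, 1545/32)

1545/464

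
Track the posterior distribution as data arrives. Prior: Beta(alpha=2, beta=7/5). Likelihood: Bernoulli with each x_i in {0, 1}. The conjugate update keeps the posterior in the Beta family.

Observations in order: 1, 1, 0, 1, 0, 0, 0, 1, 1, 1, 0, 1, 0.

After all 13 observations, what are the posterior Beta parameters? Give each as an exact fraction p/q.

obs 1: x=1 → posterior Beta(3, 7/5)
obs 2: x=1 → posterior Beta(4, 7/5)
obs 3: x=0 → posterior Beta(4, 12/5)
obs 4: x=1 → posterior Beta(5, 12/5)
obs 5: x=0 → posterior Beta(5, 17/5)
obs 6: x=0 → posterior Beta(5, 22/5)
obs 7: x=0 → posterior Beta(5, 27/5)
obs 8: x=1 → posterior Beta(6, 27/5)
obs 9: x=1 → posterior Beta(7, 27/5)
obs 10: x=1 → posterior Beta(8, 27/5)
obs 11: x=0 → posterior Beta(8, 32/5)
obs 12: x=1 → posterior Beta(9, 32/5)
obs 13: x=0 → posterior Beta(9, 37/5)

alpha=9, beta=37/5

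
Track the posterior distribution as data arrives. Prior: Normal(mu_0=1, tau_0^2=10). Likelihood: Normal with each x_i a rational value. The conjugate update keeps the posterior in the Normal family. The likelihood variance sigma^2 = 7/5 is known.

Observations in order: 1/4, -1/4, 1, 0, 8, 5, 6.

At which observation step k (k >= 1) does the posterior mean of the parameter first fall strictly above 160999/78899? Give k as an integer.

k = 6

obs 1: x=1/4 → posterior Normal(13/38, 70/57)
obs 2: x=-1/4 → posterior Normal(7/107, 70/107)
obs 3: x=1 → posterior Normal(57/157, 70/157)
obs 4: x=0 → posterior Normal(19/69, 70/207)
obs 5: x=8 → posterior Normal(457/257, 70/257)
obs 6: x=5 → posterior Normal(707/307, 70/307)
obs 7: x=6 → posterior Normal(1007/357, 10/51)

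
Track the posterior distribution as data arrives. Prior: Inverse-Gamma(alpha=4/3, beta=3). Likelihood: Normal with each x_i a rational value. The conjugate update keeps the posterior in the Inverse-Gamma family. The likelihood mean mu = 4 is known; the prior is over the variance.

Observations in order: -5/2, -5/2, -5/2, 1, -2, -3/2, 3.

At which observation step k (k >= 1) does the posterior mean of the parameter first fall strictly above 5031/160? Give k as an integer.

obs 1: x=-5/2 → posterior Inverse-Gamma(11/6, 193/8)
obs 2: x=-5/2 → posterior Inverse-Gamma(7/3, 181/4)
obs 3: x=-5/2 → posterior Inverse-Gamma(17/6, 531/8)
obs 4: x=1 → posterior Inverse-Gamma(10/3, 567/8)
obs 5: x=-2 → posterior Inverse-Gamma(23/6, 711/8)
obs 6: x=-3/2 → posterior Inverse-Gamma(13/3, 104)
obs 7: x=3 → posterior Inverse-Gamma(29/6, 209/2)

k = 2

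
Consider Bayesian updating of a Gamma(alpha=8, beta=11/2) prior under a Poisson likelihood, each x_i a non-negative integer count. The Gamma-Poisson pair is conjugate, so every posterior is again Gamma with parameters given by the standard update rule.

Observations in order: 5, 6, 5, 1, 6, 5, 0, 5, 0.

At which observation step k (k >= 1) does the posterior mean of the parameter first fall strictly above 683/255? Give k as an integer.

obs 1: x=5 → posterior Gamma(13, 13/2)
obs 2: x=6 → posterior Gamma(19, 15/2)
obs 3: x=5 → posterior Gamma(24, 17/2)
obs 4: x=1 → posterior Gamma(25, 19/2)
obs 5: x=6 → posterior Gamma(31, 21/2)
obs 6: x=5 → posterior Gamma(36, 23/2)
obs 7: x=0 → posterior Gamma(36, 25/2)
obs 8: x=5 → posterior Gamma(41, 27/2)
obs 9: x=0 → posterior Gamma(41, 29/2)

k = 3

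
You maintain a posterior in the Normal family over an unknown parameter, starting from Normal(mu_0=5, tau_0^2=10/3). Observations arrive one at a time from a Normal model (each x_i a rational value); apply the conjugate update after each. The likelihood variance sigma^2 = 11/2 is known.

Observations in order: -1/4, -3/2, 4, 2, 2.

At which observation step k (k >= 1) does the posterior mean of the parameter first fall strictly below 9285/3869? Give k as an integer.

obs 1: x=-1/4 → posterior Normal(160/53, 110/53)
obs 2: x=-3/2 → posterior Normal(130/73, 110/73)
obs 3: x=4 → posterior Normal(70/31, 110/93)
obs 4: x=2 → posterior Normal(250/113, 110/113)
obs 5: x=2 → posterior Normal(290/133, 110/133)

k = 2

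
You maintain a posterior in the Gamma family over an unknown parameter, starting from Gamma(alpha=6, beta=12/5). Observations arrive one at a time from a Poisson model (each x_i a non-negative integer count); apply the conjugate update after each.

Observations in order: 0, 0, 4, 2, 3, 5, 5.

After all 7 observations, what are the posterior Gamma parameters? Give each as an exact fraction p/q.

alpha=25, beta=47/5

obs 1: x=0 → posterior Gamma(6, 17/5)
obs 2: x=0 → posterior Gamma(6, 22/5)
obs 3: x=4 → posterior Gamma(10, 27/5)
obs 4: x=2 → posterior Gamma(12, 32/5)
obs 5: x=3 → posterior Gamma(15, 37/5)
obs 6: x=5 → posterior Gamma(20, 42/5)
obs 7: x=5 → posterior Gamma(25, 47/5)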